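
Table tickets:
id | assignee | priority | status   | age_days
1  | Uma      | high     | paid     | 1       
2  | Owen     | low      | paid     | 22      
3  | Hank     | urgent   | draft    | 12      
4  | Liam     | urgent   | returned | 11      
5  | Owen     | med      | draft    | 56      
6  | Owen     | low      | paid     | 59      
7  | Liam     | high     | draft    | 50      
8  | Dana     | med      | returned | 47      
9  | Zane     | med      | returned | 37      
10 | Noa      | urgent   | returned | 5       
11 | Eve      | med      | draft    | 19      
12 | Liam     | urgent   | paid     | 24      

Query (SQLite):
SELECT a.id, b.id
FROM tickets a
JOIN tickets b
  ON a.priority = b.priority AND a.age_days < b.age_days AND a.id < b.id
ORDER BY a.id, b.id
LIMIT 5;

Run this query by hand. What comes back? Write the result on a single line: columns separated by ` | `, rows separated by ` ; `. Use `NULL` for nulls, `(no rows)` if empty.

1 | 7 ; 2 | 6 ; 3 | 12 ; 4 | 12 ; 10 | 12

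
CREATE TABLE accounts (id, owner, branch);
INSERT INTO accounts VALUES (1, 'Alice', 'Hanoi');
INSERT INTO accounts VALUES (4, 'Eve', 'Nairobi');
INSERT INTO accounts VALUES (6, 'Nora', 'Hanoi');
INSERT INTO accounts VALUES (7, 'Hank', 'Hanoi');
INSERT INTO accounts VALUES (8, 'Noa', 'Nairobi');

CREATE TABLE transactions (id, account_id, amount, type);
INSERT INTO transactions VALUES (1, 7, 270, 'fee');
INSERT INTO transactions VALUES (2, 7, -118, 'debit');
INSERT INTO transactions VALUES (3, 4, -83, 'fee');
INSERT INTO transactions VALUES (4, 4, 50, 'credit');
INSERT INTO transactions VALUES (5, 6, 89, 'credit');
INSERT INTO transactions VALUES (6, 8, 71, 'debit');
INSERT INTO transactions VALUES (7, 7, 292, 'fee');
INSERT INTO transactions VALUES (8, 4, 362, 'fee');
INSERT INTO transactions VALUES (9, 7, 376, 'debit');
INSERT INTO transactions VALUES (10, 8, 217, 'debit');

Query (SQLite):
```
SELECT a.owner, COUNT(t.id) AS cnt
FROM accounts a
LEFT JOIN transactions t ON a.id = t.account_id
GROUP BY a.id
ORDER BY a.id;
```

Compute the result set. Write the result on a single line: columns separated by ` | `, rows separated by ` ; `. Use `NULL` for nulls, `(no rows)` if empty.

Alice | 0 ; Eve | 3 ; Nora | 1 ; Hank | 4 ; Noa | 2

LEFT JOIN keeps every accounts row; unmatched ones get NULL for transactions columns.
Group by accounts.id and compute COUNT(t.id). COUNT(col) of an all-NULL group is 0.
  1: ids {—} → COUNT(t.id)=0
  4: ids {3, 4, 8} → COUNT(t.id)=3
  6: ids {5} → COUNT(t.id)=1
  7: ids {1, 2, 7, 9} → COUNT(t.id)=4
  8: ids {6, 10} → COUNT(t.id)=2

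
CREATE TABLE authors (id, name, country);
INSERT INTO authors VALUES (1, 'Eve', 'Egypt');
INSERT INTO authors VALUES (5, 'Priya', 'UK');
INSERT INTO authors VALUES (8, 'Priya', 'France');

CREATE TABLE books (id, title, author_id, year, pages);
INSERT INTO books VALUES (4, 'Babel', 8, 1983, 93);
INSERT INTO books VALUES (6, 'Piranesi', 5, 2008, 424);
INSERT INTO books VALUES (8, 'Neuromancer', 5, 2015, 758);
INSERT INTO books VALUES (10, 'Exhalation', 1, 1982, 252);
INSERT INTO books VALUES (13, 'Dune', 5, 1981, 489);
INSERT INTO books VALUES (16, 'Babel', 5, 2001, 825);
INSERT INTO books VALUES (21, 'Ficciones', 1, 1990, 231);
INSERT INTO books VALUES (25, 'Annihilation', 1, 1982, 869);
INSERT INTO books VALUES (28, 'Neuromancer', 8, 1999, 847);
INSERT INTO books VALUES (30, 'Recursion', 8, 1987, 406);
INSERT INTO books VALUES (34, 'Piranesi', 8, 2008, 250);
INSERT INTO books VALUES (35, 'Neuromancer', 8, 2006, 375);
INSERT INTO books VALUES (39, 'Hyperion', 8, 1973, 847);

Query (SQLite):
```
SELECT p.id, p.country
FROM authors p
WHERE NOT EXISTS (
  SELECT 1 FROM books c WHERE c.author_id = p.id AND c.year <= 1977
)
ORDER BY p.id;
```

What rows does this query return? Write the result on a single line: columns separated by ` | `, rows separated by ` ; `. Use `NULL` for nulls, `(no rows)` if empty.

1 | Egypt ; 5 | UK

For each authors row, check whether any books with matching author_id has year <= 1977.
Keep rows where that is false.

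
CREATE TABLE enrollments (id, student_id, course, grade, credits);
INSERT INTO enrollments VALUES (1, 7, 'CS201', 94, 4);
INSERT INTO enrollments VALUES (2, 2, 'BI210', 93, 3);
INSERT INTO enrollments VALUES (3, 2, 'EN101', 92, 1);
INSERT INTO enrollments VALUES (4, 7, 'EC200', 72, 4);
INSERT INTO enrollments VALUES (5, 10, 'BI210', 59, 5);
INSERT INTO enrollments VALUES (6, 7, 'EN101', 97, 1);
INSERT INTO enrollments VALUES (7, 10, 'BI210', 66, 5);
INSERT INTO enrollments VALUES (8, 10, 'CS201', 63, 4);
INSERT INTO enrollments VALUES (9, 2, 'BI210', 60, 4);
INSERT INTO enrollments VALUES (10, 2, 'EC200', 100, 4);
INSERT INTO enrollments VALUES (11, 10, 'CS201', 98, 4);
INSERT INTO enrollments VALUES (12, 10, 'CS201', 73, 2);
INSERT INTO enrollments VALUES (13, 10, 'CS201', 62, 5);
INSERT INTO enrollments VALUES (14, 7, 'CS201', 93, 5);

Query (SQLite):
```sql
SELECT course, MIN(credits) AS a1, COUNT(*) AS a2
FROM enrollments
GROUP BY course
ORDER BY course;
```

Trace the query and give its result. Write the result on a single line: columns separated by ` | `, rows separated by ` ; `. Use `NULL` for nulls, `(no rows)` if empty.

Group enrollments by course.
Per group compute: MIN(credits), COUNT(*).
  BI210: ids {2, 5, 7, 9} → MIN(credits)=3, COUNT(*)=4
  CS201: ids {1, 8, 11, 12, 13, 14} → MIN(credits)=2, COUNT(*)=6
  EC200: ids {4, 10} → MIN(credits)=4, COUNT(*)=2
  EN101: ids {3, 6} → MIN(credits)=1, COUNT(*)=2

BI210 | 3 | 4 ; CS201 | 2 | 6 ; EC200 | 4 | 2 ; EN101 | 1 | 2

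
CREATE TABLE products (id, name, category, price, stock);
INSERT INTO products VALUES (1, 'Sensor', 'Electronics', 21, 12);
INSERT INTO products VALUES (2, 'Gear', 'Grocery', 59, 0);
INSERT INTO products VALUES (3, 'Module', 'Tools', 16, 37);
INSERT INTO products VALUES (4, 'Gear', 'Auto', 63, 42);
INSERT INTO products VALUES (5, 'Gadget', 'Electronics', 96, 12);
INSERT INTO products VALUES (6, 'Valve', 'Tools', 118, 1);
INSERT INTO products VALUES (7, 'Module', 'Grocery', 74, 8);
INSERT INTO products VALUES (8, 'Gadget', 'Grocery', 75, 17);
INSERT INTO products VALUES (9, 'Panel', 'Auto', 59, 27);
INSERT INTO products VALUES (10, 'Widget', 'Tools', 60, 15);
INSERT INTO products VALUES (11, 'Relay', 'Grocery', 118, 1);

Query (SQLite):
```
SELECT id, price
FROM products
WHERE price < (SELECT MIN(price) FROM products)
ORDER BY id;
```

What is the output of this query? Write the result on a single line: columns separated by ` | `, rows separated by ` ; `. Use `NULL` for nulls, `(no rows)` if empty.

Scalar subquery: MIN(price) over all products rows = 16.
Keep rows where price < that value.

(no rows)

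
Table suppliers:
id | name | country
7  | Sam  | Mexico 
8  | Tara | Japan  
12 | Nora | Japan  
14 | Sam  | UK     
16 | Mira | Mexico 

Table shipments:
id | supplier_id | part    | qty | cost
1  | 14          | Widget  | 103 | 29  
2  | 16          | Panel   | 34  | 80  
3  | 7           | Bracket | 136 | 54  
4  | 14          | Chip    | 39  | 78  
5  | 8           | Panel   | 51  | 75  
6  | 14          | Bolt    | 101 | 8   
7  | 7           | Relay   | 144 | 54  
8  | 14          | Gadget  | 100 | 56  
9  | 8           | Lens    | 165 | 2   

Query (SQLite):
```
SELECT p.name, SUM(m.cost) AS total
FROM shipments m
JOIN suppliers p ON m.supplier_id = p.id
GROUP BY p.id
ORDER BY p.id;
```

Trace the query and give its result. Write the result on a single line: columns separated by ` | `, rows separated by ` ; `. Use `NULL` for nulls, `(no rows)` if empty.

Sam | 108 ; Tara | 77 ; Sam | 171 ; Mira | 80

Join each shipments row to its suppliers via supplier_id.
Group joined rows by suppliers.id; compute SUM(m.cost) per group.
  7: ids {3, 7} → SUM(m.cost)=108
  8: ids {5, 9} → SUM(m.cost)=77
  14: ids {1, 4, 6, 8} → SUM(m.cost)=171
  16: ids {2} → SUM(m.cost)=80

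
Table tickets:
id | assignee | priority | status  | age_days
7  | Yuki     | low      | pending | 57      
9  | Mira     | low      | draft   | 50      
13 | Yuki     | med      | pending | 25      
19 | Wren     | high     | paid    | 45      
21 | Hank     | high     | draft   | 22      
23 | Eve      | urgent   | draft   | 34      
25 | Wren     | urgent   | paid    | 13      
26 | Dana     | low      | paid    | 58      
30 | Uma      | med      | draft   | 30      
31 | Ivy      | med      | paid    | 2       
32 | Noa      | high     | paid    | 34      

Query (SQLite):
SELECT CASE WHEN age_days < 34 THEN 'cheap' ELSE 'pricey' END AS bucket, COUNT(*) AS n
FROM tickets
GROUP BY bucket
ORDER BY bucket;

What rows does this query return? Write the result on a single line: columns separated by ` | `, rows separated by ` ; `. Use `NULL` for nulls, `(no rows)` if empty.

cheap | 5 ; pricey | 6

Bucket rows by age_days < 34 → 'cheap' else 'pricey'; count each bucket.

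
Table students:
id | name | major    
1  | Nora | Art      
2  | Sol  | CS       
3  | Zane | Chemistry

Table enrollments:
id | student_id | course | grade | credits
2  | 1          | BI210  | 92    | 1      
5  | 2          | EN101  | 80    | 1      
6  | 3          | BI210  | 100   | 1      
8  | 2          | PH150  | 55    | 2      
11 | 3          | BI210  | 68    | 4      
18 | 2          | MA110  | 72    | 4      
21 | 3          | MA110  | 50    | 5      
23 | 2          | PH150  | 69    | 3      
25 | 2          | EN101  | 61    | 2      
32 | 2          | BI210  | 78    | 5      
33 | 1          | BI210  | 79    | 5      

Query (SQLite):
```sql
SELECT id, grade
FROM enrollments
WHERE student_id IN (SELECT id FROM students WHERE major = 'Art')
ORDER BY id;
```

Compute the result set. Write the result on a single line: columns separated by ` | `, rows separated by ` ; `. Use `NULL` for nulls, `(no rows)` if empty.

Inner query: students.id where major = 'Art'.
Outer: keep enrollments rows whose student_id is in that set.
Inner query → {1}

2 | 92 ; 33 | 79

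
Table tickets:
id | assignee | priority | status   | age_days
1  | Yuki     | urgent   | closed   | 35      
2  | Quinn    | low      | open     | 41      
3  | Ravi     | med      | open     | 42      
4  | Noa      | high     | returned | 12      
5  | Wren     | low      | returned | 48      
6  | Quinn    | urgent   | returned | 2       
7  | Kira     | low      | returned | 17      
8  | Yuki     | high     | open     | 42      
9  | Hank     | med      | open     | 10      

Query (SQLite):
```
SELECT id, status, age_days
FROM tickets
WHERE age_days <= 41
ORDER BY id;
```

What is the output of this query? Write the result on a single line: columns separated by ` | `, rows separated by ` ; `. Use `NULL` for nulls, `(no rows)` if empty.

age_days <= 41: ids {1, 2, 4, 6, 7, 9}

1 | closed | 35 ; 2 | open | 41 ; 4 | returned | 12 ; 6 | returned | 2 ; 7 | returned | 17 ; 9 | open | 10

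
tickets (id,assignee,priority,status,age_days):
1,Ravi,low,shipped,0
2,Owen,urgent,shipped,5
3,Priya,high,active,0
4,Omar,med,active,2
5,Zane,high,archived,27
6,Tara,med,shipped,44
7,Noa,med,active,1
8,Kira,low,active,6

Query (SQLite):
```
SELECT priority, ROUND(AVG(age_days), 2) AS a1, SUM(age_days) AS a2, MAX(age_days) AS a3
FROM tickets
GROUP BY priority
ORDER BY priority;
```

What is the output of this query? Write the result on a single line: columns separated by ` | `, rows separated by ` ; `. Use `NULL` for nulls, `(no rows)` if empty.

Group tickets by priority.
Per group compute: ROUND(AVG(age_days), 2), SUM(age_days), MAX(age_days).
  high: ids {3, 5} → ROUND(AVG(age_days), 2)=13.5, SUM(age_days)=27, MAX(age_days)=27
  low: ids {1, 8} → ROUND(AVG(age_days), 2)=3, SUM(age_days)=6, MAX(age_days)=6
  med: ids {4, 6, 7} → ROUND(AVG(age_days), 2)=15.67, SUM(age_days)=47, MAX(age_days)=44
  urgent: ids {2} → ROUND(AVG(age_days), 2)=5, SUM(age_days)=5, MAX(age_days)=5

high | 13.5 | 27 | 27 ; low | 3 | 6 | 6 ; med | 15.67 | 47 | 44 ; urgent | 5 | 5 | 5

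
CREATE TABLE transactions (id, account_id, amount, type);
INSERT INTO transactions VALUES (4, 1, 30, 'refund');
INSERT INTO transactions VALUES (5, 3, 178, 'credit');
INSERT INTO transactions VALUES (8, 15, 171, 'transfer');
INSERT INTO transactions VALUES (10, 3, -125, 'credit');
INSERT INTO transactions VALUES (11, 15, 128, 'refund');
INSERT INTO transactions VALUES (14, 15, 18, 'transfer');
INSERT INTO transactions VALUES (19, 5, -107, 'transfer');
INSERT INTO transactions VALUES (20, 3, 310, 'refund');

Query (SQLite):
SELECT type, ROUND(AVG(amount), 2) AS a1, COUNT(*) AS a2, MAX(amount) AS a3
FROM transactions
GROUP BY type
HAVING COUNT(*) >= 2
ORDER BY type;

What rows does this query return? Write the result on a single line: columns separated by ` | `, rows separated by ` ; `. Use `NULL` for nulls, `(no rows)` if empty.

Group transactions by type.
Per group compute: ROUND(AVG(amount), 2), COUNT(*), MAX(amount).
HAVING: drop groups with fewer than 2 rows.
  credit: ids {5, 10} → ROUND(AVG(amount), 2)=26.5, COUNT(*)=2, MAX(amount)=178
  refund: ids {4, 11, 20} → ROUND(AVG(amount), 2)=156, COUNT(*)=3, MAX(amount)=310
  transfer: ids {8, 14, 19} → ROUND(AVG(amount), 2)=27.33, COUNT(*)=3, MAX(amount)=171

credit | 26.5 | 2 | 178 ; refund | 156 | 3 | 310 ; transfer | 27.33 | 3 | 171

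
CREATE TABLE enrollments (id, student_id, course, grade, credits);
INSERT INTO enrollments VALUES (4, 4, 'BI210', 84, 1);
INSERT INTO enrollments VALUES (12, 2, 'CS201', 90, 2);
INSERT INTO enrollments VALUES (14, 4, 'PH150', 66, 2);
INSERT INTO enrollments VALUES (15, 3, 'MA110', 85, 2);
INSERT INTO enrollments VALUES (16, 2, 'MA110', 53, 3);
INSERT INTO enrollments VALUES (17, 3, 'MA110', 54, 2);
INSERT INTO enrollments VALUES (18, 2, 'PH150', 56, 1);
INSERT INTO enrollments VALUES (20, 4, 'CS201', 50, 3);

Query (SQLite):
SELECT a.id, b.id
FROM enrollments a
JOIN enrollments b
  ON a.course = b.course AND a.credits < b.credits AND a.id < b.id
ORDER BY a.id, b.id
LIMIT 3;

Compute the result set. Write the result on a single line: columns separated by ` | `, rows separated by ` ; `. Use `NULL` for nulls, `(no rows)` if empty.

Pairs (a,b) with same course, a.credits < b.credits, a.id < b.id.
course groups: BI210:{4} CS201:{12,20} MA110:{15,16,17} PH150:{14,18}
Ordered by (a.id, b.id); first 3.

12 | 20 ; 15 | 16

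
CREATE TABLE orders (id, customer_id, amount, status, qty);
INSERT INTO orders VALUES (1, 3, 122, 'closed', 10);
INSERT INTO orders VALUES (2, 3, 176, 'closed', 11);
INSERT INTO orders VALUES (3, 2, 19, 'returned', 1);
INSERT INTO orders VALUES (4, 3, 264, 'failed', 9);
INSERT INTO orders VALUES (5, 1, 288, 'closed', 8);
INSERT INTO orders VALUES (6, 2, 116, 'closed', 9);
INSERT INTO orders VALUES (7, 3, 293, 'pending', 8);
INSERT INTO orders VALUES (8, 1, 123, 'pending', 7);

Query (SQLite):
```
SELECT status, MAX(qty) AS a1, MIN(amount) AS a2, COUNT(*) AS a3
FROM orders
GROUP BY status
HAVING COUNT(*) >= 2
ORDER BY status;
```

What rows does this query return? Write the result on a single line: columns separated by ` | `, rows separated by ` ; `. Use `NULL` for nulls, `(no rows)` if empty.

closed | 11 | 116 | 4 ; pending | 8 | 123 | 2

Group orders by status.
Per group compute: MAX(qty), MIN(amount), COUNT(*).
HAVING: drop groups with fewer than 2 rows.
  closed: ids {1, 2, 5, 6} → MAX(qty)=11, MIN(amount)=116, COUNT(*)=4
  failed: ids {4} → MAX(qty)=9, MIN(amount)=264, COUNT(*)=1
  pending: ids {7, 8} → MAX(qty)=8, MIN(amount)=123, COUNT(*)=2
  returned: ids {3} → MAX(qty)=1, MIN(amount)=19, COUNT(*)=1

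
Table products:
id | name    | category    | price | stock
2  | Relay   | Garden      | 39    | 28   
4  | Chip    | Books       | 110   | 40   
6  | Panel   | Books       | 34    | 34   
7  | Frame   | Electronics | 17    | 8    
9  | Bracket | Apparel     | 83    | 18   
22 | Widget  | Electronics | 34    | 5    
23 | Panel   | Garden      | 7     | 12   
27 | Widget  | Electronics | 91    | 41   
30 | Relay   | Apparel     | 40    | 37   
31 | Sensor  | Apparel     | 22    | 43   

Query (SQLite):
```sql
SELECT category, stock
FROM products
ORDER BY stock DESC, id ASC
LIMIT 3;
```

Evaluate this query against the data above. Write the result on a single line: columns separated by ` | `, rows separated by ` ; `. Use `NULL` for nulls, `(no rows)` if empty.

Apparel | 43 ; Electronics | 41 ; Books | 40

Sort by stock desc, tiebreak id asc: (43, id=31), (41, id=27), (40, id=4), (37, id=30), (34, id=6), (28, id=2) …. Take first 3.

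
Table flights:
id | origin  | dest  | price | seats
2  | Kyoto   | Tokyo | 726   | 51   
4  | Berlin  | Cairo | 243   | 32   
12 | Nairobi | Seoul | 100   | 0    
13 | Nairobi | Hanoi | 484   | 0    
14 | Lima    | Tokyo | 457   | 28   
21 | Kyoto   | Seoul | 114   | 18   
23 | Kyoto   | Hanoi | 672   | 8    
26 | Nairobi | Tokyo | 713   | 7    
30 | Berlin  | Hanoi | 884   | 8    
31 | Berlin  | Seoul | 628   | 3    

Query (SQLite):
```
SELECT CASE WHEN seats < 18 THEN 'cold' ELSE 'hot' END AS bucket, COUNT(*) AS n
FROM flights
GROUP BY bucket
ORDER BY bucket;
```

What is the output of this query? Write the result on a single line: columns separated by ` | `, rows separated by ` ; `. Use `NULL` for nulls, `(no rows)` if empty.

cold | 6 ; hot | 4

Bucket rows by seats < 18 → 'cold' else 'hot'; count each bucket.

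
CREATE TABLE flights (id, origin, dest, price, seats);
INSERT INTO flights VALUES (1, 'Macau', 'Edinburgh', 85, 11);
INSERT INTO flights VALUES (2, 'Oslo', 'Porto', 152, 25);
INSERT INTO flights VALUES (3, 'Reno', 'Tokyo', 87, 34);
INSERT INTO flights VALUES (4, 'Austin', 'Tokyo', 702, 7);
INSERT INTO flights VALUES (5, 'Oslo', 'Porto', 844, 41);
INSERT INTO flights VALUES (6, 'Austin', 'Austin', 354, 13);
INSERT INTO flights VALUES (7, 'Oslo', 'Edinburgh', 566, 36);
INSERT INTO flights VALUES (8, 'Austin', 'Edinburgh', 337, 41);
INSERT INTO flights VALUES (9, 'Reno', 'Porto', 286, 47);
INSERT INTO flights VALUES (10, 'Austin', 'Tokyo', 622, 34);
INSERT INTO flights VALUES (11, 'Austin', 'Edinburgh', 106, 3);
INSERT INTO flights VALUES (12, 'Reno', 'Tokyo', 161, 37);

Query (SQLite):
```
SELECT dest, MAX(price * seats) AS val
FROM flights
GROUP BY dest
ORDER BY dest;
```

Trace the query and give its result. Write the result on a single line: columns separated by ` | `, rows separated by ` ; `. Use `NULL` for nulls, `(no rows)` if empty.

For each row compute price * seats.
Group by dest; take MAX of the expression per group.
  Austin: ids {6} → MAX(price * seats)=4602
  Edinburgh: ids {1, 7, 8, 11} → MAX(price * seats)=20376
  Porto: ids {2, 5, 9} → MAX(price * seats)=34604
  Tokyo: ids {3, 4, 10, 12} → MAX(price * seats)=21148

Austin | 4602 ; Edinburgh | 20376 ; Porto | 34604 ; Tokyo | 21148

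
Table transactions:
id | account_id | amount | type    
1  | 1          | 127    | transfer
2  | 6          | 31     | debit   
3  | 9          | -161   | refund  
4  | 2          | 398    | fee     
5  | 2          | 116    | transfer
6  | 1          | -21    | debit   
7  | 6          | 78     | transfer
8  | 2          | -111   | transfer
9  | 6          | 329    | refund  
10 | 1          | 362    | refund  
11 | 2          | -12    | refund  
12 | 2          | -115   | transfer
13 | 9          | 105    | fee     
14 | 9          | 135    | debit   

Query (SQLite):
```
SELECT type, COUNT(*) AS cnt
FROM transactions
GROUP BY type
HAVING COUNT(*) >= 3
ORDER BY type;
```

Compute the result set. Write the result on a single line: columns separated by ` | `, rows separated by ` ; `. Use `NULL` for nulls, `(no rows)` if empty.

debit | 3 ; refund | 4 ; transfer | 5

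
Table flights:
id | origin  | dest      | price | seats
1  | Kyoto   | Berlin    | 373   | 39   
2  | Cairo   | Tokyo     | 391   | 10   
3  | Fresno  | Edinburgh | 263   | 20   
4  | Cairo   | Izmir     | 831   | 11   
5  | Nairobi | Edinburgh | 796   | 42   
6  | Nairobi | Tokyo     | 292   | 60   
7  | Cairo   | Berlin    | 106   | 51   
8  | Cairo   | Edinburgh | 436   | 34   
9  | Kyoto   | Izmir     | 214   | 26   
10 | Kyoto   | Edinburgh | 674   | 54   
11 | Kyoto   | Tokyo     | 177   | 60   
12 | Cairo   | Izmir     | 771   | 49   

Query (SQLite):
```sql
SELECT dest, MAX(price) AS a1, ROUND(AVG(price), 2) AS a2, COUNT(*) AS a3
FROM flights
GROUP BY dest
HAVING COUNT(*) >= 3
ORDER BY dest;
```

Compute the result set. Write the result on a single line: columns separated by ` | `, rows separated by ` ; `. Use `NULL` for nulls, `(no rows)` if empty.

Edinburgh | 796 | 542.25 | 4 ; Izmir | 831 | 605.33 | 3 ; Tokyo | 391 | 286.67 | 3

Group flights by dest.
Per group compute: MAX(price), ROUND(AVG(price), 2), COUNT(*).
HAVING: drop groups with fewer than 3 rows.
  Berlin: ids {1, 7} → MAX(price)=373, ROUND(AVG(price), 2)=239.5, COUNT(*)=2
  Edinburgh: ids {3, 5, 8, 10} → MAX(price)=796, ROUND(AVG(price), 2)=542.25, COUNT(*)=4
  Izmir: ids {4, 9, 12} → MAX(price)=831, ROUND(AVG(price), 2)=605.33, COUNT(*)=3
  Tokyo: ids {2, 6, 11} → MAX(price)=391, ROUND(AVG(price), 2)=286.67, COUNT(*)=3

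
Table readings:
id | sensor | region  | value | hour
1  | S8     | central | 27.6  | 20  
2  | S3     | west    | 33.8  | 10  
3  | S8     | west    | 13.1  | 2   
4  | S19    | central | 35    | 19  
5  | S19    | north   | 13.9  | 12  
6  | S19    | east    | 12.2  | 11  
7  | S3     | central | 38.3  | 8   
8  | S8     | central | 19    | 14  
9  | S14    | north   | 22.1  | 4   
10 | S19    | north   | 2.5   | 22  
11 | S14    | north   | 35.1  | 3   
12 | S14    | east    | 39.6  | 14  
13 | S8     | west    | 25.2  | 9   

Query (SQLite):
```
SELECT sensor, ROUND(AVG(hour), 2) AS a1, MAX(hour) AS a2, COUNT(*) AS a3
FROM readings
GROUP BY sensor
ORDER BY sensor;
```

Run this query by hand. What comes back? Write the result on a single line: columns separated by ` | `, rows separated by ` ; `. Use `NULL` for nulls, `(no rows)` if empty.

S14 | 7 | 14 | 3 ; S19 | 16 | 22 | 4 ; S3 | 9 | 10 | 2 ; S8 | 11.25 | 20 | 4

Group readings by sensor.
Per group compute: ROUND(AVG(hour), 2), MAX(hour), COUNT(*).
  S14: ids {9, 11, 12} → ROUND(AVG(hour), 2)=7, MAX(hour)=14, COUNT(*)=3
  S19: ids {4, 5, 6, 10} → ROUND(AVG(hour), 2)=16, MAX(hour)=22, COUNT(*)=4
  S3: ids {2, 7} → ROUND(AVG(hour), 2)=9, MAX(hour)=10, COUNT(*)=2
  S8: ids {1, 3, 8, 13} → ROUND(AVG(hour), 2)=11.25, MAX(hour)=20, COUNT(*)=4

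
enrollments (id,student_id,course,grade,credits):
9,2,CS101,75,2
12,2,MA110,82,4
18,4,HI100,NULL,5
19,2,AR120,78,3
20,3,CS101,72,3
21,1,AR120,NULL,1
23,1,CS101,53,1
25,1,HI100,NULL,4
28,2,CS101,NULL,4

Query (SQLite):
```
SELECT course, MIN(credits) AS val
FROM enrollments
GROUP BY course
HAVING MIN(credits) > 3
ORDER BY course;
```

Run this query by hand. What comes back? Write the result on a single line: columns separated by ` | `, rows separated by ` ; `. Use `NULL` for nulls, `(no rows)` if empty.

Partition enrollments by course; compute MIN(credits) within each group.
HAVING: keep groups where MIN(credits) > 3.
  AR120: ids {19, 21} → MIN(credits)=1
  CS101: ids {9, 20, 23, 28} → MIN(credits)=1
  HI100: ids {18, 25} → MIN(credits)=4
  MA110: ids {12} → MIN(credits)=4

HI100 | 4 ; MA110 | 4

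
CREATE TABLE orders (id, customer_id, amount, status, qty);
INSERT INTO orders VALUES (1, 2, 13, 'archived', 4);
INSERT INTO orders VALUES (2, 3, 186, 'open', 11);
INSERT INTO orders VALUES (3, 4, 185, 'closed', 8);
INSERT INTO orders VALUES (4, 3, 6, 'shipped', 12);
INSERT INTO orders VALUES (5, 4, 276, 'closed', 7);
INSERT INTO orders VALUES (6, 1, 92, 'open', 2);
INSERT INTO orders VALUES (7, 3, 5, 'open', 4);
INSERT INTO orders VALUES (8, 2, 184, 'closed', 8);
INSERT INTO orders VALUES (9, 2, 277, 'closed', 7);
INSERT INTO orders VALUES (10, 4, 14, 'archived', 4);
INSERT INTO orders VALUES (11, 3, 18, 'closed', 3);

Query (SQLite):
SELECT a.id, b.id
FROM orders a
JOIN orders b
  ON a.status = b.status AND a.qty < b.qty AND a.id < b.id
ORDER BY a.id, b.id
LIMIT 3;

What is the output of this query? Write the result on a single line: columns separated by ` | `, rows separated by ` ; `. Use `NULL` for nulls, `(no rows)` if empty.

5 | 8 ; 6 | 7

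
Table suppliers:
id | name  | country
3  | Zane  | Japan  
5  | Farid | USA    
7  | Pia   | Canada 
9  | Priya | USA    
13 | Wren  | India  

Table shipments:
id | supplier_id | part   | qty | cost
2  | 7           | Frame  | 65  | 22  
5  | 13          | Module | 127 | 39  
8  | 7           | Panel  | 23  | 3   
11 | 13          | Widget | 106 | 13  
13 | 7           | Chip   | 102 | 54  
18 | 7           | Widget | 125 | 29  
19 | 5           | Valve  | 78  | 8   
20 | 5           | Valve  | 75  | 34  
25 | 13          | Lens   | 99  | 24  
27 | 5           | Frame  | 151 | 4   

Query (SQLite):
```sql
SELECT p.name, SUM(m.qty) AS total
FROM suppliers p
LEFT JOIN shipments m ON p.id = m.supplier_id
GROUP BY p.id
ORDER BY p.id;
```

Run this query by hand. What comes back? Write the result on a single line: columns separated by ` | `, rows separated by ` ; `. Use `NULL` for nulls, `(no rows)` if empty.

Zane | NULL ; Farid | 304 ; Pia | 315 ; Priya | NULL ; Wren | 332

LEFT JOIN keeps every suppliers row; unmatched ones get NULL for shipments columns.
Group by suppliers.id and compute SUM(m.qty). SUM over an all-NULL group is NULL.
  3: ids {—} → SUM(m.qty)=NULL
  5: ids {19, 20, 27} → SUM(m.qty)=304
  7: ids {2, 8, 13, 18} → SUM(m.qty)=315
  9: ids {—} → SUM(m.qty)=NULL
  13: ids {5, 11, 25} → SUM(m.qty)=332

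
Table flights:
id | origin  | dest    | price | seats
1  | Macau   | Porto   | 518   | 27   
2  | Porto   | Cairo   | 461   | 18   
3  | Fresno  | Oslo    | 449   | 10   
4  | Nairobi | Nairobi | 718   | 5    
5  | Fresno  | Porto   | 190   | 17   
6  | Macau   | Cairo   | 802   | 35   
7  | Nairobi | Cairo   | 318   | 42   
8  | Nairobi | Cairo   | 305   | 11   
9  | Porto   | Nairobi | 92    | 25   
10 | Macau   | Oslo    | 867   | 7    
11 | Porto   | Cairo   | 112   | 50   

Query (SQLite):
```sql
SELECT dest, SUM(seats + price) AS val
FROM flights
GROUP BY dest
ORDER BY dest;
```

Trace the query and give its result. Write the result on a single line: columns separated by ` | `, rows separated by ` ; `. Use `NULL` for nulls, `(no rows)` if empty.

Cairo | 2154 ; Nairobi | 840 ; Oslo | 1333 ; Porto | 752

For each row compute seats + price.
Group by dest; take SUM of the expression per group.
  Cairo: ids {2, 6, 7, 8, 11} → SUM(seats + price)=2154
  Nairobi: ids {4, 9} → SUM(seats + price)=840
  Oslo: ids {3, 10} → SUM(seats + price)=1333
  Porto: ids {1, 5} → SUM(seats + price)=752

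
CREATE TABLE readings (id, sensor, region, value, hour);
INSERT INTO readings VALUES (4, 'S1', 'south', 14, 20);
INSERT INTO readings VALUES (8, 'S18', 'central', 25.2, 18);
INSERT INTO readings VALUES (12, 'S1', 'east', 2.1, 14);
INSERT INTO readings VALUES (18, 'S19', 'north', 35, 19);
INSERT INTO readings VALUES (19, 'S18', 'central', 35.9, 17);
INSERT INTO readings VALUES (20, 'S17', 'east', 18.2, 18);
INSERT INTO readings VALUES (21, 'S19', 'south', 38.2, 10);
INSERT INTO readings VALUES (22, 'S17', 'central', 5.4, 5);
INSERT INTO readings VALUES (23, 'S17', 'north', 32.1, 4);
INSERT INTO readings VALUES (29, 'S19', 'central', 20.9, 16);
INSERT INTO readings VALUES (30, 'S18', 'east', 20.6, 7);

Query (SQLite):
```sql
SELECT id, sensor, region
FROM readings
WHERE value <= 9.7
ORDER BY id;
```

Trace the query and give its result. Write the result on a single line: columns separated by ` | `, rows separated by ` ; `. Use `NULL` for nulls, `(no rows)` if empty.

12 | S1 | east ; 22 | S17 | central

value <= 9.7: ids {12, 22}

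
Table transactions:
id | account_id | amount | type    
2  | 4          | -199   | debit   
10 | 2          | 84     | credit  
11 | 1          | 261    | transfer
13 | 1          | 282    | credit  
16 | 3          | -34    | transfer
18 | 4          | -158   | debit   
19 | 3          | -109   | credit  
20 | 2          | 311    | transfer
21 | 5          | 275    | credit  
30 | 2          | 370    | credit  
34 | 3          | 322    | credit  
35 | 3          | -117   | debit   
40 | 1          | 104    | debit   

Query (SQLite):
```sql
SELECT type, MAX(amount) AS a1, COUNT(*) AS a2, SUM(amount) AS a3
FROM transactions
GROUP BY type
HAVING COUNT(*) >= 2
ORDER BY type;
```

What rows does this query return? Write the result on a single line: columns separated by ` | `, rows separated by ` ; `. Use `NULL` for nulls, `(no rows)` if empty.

Group transactions by type.
Per group compute: MAX(amount), COUNT(*), SUM(amount).
HAVING: drop groups with fewer than 2 rows.
  credit: ids {10, 13, 19, 21, 30, 34} → MAX(amount)=370, COUNT(*)=6, SUM(amount)=1224
  debit: ids {2, 18, 35, 40} → MAX(amount)=104, COUNT(*)=4, SUM(amount)=-370
  transfer: ids {11, 16, 20} → MAX(amount)=311, COUNT(*)=3, SUM(amount)=538

credit | 370 | 6 | 1224 ; debit | 104 | 4 | -370 ; transfer | 311 | 3 | 538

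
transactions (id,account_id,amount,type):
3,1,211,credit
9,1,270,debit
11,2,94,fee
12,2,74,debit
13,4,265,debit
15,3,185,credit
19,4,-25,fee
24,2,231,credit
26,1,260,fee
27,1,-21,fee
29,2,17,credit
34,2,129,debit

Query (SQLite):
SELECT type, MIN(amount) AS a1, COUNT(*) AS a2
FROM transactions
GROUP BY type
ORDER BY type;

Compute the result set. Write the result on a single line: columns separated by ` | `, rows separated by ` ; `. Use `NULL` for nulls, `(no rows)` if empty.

Group transactions by type.
Per group compute: MIN(amount), COUNT(*).
  credit: ids {3, 15, 24, 29} → MIN(amount)=17, COUNT(*)=4
  debit: ids {9, 12, 13, 34} → MIN(amount)=74, COUNT(*)=4
  fee: ids {11, 19, 26, 27} → MIN(amount)=-25, COUNT(*)=4

credit | 17 | 4 ; debit | 74 | 4 ; fee | -25 | 4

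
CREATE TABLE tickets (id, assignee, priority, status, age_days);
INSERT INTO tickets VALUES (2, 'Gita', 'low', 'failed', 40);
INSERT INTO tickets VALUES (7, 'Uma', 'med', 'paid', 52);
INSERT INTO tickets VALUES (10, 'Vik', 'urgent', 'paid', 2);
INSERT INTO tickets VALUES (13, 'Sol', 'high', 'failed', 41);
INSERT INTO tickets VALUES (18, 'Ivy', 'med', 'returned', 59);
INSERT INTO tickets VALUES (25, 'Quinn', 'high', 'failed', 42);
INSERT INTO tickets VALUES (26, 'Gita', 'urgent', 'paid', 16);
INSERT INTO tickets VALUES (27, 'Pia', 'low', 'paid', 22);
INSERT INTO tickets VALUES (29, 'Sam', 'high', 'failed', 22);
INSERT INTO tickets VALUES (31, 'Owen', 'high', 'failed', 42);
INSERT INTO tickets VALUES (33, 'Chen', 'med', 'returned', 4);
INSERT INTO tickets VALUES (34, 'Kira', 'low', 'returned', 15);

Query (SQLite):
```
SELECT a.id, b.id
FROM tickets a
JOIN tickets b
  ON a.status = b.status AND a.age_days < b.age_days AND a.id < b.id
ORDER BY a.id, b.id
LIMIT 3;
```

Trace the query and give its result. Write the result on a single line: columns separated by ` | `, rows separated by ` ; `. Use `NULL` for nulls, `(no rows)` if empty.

2 | 13 ; 2 | 25 ; 2 | 31

Pairs (a,b) with same status, a.age_days < b.age_days, a.id < b.id.
status groups: failed:{2,13,25,29,31} paid:{7,10,26,27} returned:{18,33,34}
Ordered by (a.id, b.id); first 3.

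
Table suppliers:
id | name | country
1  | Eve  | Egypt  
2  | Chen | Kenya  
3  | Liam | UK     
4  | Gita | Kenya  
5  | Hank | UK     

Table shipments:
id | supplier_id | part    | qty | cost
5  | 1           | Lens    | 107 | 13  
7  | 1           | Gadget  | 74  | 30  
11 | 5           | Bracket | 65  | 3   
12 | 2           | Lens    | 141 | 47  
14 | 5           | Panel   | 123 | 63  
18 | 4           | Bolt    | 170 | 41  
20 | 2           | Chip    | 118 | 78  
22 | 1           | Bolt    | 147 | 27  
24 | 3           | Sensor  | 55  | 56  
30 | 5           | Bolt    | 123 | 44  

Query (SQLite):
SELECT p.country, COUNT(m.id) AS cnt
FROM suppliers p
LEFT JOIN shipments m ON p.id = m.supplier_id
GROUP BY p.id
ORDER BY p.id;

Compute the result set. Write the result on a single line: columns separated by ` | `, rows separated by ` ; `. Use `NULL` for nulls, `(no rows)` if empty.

Egypt | 3 ; Kenya | 2 ; UK | 1 ; Kenya | 1 ; UK | 3

LEFT JOIN keeps every suppliers row; unmatched ones get NULL for shipments columns.
Group by suppliers.id and compute COUNT(m.id). COUNT(col) of an all-NULL group is 0.
  1: ids {5, 7, 22} → COUNT(m.id)=3
  2: ids {12, 20} → COUNT(m.id)=2
  3: ids {24} → COUNT(m.id)=1
  4: ids {18} → COUNT(m.id)=1
  5: ids {11, 14, 30} → COUNT(m.id)=3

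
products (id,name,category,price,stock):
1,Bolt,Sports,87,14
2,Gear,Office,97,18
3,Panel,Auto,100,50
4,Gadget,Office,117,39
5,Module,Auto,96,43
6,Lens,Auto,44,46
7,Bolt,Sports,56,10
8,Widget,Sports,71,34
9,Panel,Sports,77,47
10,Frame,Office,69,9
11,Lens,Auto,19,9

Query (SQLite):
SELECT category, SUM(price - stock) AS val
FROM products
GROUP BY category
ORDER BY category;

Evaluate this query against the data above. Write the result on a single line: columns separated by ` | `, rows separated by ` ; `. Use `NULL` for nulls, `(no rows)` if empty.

Auto | 111 ; Office | 217 ; Sports | 186

For each row compute price - stock.
Group by category; take SUM of the expression per group.
  Auto: ids {3, 5, 6, 11} → SUM(price - stock)=111
  Office: ids {2, 4, 10} → SUM(price - stock)=217
  Sports: ids {1, 7, 8, 9} → SUM(price - stock)=186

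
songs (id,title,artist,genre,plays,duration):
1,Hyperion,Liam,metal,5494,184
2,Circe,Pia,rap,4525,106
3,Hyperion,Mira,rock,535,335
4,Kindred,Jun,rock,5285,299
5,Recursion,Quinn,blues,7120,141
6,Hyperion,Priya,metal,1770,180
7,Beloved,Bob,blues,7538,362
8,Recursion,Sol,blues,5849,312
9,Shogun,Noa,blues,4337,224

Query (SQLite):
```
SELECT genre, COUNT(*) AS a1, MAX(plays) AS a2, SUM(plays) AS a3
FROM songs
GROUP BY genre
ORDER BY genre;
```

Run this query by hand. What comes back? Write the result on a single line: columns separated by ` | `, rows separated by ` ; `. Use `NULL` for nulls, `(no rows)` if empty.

Group songs by genre.
Per group compute: COUNT(*), MAX(plays), SUM(plays).
  blues: ids {5, 7, 8, 9} → COUNT(*)=4, MAX(plays)=7538, SUM(plays)=24844
  metal: ids {1, 6} → COUNT(*)=2, MAX(plays)=5494, SUM(plays)=7264
  rap: ids {2} → COUNT(*)=1, MAX(plays)=4525, SUM(plays)=4525
  rock: ids {3, 4} → COUNT(*)=2, MAX(plays)=5285, SUM(plays)=5820

blues | 4 | 7538 | 24844 ; metal | 2 | 5494 | 7264 ; rap | 1 | 4525 | 4525 ; rock | 2 | 5285 | 5820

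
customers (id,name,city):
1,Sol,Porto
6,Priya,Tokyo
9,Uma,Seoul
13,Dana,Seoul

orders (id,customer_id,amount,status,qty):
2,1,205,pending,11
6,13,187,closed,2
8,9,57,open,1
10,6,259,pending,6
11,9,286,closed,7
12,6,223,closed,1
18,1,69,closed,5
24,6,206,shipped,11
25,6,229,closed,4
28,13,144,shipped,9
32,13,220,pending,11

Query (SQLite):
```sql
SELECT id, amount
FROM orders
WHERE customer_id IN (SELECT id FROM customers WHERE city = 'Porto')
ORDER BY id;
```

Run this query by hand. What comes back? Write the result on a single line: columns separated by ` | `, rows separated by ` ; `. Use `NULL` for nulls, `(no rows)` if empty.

Inner query: customers.id where city = 'Porto'.
Outer: keep orders rows whose customer_id is in that set.
Inner query → {1}

2 | 205 ; 18 | 69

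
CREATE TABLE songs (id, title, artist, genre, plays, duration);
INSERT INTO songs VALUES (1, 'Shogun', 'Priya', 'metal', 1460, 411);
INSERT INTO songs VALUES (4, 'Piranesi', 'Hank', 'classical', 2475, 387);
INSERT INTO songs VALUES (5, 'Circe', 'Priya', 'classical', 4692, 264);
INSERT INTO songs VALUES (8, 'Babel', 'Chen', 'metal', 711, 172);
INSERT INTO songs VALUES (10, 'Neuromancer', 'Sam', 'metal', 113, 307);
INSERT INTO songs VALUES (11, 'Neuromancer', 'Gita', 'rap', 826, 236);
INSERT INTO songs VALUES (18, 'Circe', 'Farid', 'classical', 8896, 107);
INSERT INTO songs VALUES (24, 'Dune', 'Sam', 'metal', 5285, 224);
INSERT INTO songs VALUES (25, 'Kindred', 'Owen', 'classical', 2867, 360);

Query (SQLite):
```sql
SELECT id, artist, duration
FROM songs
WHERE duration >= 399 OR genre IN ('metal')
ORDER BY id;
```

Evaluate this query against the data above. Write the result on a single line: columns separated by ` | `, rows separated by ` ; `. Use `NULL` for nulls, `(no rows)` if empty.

duration >= 399: ids {1}
genre IN ('metal'): ids {1, 8, 10, 24}
Combine with OR.

1 | Priya | 411 ; 8 | Chen | 172 ; 10 | Sam | 307 ; 24 | Sam | 224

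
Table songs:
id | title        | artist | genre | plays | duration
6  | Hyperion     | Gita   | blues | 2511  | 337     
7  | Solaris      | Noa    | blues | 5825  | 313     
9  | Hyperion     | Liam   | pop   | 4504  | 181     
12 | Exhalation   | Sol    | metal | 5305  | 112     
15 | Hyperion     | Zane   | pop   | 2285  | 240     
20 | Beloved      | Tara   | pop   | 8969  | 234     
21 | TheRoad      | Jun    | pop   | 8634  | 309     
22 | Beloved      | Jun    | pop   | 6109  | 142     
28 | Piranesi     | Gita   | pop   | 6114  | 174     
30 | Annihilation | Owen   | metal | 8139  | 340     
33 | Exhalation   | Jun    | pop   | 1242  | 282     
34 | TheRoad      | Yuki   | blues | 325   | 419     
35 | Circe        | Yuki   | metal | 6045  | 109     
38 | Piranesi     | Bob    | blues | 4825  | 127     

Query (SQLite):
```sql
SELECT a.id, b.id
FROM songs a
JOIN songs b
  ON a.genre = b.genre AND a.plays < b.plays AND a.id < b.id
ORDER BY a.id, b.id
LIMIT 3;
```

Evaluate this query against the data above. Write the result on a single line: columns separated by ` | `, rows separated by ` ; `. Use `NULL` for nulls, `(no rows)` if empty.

6 | 7 ; 6 | 38 ; 9 | 20

Pairs (a,b) with same genre, a.plays < b.plays, a.id < b.id.
genre groups: blues:{6,7,34,38} metal:{12,30,35} pop:{9,15,20,21,22,28,33}
Ordered by (a.id, b.id); first 3.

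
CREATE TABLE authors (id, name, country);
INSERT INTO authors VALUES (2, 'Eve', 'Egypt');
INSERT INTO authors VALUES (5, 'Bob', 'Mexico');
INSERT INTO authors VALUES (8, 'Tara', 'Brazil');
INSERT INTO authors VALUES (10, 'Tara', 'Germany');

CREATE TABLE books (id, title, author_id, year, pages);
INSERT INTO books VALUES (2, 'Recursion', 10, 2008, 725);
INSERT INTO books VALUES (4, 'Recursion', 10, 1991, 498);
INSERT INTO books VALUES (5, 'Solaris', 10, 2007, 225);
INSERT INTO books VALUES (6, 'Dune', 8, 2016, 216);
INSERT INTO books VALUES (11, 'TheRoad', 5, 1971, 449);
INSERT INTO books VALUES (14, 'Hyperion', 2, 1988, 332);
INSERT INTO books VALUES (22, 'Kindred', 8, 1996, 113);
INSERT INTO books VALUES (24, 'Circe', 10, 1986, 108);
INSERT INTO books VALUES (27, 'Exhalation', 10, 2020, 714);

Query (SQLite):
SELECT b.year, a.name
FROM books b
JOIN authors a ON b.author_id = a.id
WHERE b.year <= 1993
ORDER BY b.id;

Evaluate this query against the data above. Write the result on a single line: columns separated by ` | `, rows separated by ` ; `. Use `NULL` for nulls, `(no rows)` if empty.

1991 | Tara ; 1971 | Bob ; 1988 | Eve ; 1986 | Tara

Each books row matches the authors row where author_id = authors.id.
Then keep rows with b.year <= 1993.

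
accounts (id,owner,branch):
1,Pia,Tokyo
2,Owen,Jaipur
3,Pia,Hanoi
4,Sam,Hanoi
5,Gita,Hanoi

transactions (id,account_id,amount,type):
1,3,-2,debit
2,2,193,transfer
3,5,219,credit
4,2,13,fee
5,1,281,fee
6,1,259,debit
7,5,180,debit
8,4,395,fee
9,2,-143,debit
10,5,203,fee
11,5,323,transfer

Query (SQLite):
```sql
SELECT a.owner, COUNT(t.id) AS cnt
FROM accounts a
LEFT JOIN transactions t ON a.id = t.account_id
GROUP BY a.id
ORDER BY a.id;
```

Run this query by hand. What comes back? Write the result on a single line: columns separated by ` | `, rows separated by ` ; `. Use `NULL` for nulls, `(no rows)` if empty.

Pia | 2 ; Owen | 3 ; Pia | 1 ; Sam | 1 ; Gita | 4

LEFT JOIN keeps every accounts row; unmatched ones get NULL for transactions columns.
Group by accounts.id and compute COUNT(t.id). COUNT(col) of an all-NULL group is 0.
  1: ids {5, 6} → COUNT(t.id)=2
  2: ids {2, 4, 9} → COUNT(t.id)=3
  3: ids {1} → COUNT(t.id)=1
  4: ids {8} → COUNT(t.id)=1
  5: ids {3, 7, 10, 11} → COUNT(t.id)=4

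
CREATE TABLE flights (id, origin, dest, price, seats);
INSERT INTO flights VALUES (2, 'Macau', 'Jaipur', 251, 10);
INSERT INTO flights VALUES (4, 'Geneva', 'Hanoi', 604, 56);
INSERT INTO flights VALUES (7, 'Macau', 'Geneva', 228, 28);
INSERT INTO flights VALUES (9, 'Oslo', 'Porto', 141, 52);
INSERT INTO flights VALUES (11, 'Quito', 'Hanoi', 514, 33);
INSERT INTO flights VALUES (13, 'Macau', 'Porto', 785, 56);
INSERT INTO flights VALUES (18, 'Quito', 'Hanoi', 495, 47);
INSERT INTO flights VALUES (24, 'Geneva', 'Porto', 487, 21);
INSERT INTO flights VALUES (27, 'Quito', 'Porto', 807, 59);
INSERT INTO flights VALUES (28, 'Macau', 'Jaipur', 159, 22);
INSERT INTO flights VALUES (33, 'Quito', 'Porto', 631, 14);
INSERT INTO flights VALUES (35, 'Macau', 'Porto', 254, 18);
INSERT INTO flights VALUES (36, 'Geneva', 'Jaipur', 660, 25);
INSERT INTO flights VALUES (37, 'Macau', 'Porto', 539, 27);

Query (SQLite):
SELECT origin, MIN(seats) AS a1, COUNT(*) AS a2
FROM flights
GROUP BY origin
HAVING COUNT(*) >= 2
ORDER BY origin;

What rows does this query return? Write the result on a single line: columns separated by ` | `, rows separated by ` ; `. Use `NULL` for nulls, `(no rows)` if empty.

Geneva | 21 | 3 ; Macau | 10 | 6 ; Quito | 14 | 4

Group flights by origin.
Per group compute: MIN(seats), COUNT(*).
HAVING: drop groups with fewer than 2 rows.
  Geneva: ids {4, 24, 36} → MIN(seats)=21, COUNT(*)=3
  Macau: ids {2, 7, 13, 28, 35, 37} → MIN(seats)=10, COUNT(*)=6
  Oslo: ids {9} → MIN(seats)=52, COUNT(*)=1
  Quito: ids {11, 18, 27, 33} → MIN(seats)=14, COUNT(*)=4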